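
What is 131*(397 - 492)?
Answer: -12445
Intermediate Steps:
131*(397 - 492) = 131*(-95) = -12445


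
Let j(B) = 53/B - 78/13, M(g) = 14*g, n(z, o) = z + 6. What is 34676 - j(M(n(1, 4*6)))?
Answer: 3398783/98 ≈ 34681.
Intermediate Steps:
n(z, o) = 6 + z
j(B) = -6 + 53/B (j(B) = 53/B - 78*1/13 = 53/B - 6 = -6 + 53/B)
34676 - j(M(n(1, 4*6))) = 34676 - (-6 + 53/((14*(6 + 1)))) = 34676 - (-6 + 53/((14*7))) = 34676 - (-6 + 53/98) = 34676 - 1*(-535/98) = 34676 + 535/98 = 3398783/98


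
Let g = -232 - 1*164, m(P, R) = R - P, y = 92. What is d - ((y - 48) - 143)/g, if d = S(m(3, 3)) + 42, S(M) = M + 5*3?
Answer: 227/4 ≈ 56.750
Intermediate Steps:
S(M) = 15 + M (S(M) = M + 15 = 15 + M)
g = -396 (g = -232 - 164 = -396)
d = 57 (d = (15 + (3 - 1*3)) + 42 = (15 + (3 - 3)) + 42 = (15 + 0) + 42 = 15 + 42 = 57)
d - ((y - 48) - 143)/g = 57 - ((92 - 48) - 143)/(-396) = 57 - (44 - 143)*(-1)/396 = 57 - (-99)*(-1)/396 = 57 - 1*¼ = 57 - ¼ = 227/4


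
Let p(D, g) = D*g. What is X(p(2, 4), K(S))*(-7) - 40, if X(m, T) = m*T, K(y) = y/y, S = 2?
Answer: -96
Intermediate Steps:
K(y) = 1
X(m, T) = T*m
X(p(2, 4), K(S))*(-7) - 40 = (1*(2*4))*(-7) - 40 = (1*8)*(-7) - 40 = 8*(-7) - 40 = -56 - 40 = -96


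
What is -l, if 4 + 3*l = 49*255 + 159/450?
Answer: -1873703/450 ≈ -4163.8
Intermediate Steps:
l = 1873703/450 (l = -4/3 + (49*255 + 159/450)/3 = -4/3 + (12495 + 159*(1/450))/3 = -4/3 + (12495 + 53/150)/3 = -4/3 + (1/3)*(1874303/150) = -4/3 + 1874303/450 = 1873703/450 ≈ 4163.8)
-l = -1*1873703/450 = -1873703/450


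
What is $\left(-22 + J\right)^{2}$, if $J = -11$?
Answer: $1089$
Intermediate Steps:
$\left(-22 + J\right)^{2} = \left(-22 - 11\right)^{2} = \left(-33\right)^{2} = 1089$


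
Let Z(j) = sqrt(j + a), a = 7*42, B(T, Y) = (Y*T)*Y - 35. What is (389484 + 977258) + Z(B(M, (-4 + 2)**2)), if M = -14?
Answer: 1366742 + sqrt(35) ≈ 1.3667e+6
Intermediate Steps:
B(T, Y) = -35 + T*Y**2 (B(T, Y) = (T*Y)*Y - 35 = T*Y**2 - 35 = -35 + T*Y**2)
a = 294
Z(j) = sqrt(294 + j) (Z(j) = sqrt(j + 294) = sqrt(294 + j))
(389484 + 977258) + Z(B(M, (-4 + 2)**2)) = (389484 + 977258) + sqrt(294 + (-35 - 14*(-4 + 2)**4)) = 1366742 + sqrt(294 + (-35 - 14*((-2)**2)**2)) = 1366742 + sqrt(294 + (-35 - 14*4**2)) = 1366742 + sqrt(294 + (-35 - 14*16)) = 1366742 + sqrt(294 + (-35 - 224)) = 1366742 + sqrt(294 - 259) = 1366742 + sqrt(35)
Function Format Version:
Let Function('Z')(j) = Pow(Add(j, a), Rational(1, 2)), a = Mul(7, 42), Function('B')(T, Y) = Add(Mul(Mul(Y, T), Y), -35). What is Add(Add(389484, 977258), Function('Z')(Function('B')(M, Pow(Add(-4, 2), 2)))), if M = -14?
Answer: Add(1366742, Pow(35, Rational(1, 2))) ≈ 1.3667e+6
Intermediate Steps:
Function('B')(T, Y) = Add(-35, Mul(T, Pow(Y, 2))) (Function('B')(T, Y) = Add(Mul(Mul(T, Y), Y), -35) = Add(Mul(T, Pow(Y, 2)), -35) = Add(-35, Mul(T, Pow(Y, 2))))
a = 294
Function('Z')(j) = Pow(Add(294, j), Rational(1, 2)) (Function('Z')(j) = Pow(Add(j, 294), Rational(1, 2)) = Pow(Add(294, j), Rational(1, 2)))
Add(Add(389484, 977258), Function('Z')(Function('B')(M, Pow(Add(-4, 2), 2)))) = Add(Add(389484, 977258), Pow(Add(294, Add(-35, Mul(-14, Pow(Pow(Add(-4, 2), 2), 2)))), Rational(1, 2))) = Add(1366742, Pow(Add(294, Add(-35, Mul(-14, Pow(Pow(-2, 2), 2)))), Rational(1, 2))) = Add(1366742, Pow(Add(294, Add(-35, Mul(-14, Pow(4, 2)))), Rational(1, 2))) = Add(1366742, Pow(Add(294, Add(-35, Mul(-14, 16))), Rational(1, 2))) = Add(1366742, Pow(Add(294, Add(-35, -224)), Rational(1, 2))) = Add(1366742, Pow(Add(294, -259), Rational(1, 2))) = Add(1366742, Pow(35, Rational(1, 2)))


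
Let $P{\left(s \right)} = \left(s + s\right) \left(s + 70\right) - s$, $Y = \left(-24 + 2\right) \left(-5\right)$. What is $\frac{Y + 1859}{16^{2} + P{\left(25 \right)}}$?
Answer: $\frac{1969}{4981} \approx 0.3953$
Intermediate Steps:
$Y = 110$ ($Y = \left(-22\right) \left(-5\right) = 110$)
$P{\left(s \right)} = - s + 2 s \left(70 + s\right)$ ($P{\left(s \right)} = 2 s \left(70 + s\right) - s = - s + 2 s \left(70 + s\right)$)
$\frac{Y + 1859}{16^{2} + P{\left(25 \right)}} = \frac{110 + 1859}{16^{2} + 25 \left(139 + 2 \cdot 25\right)} = \frac{1969}{256 + 25 \left(139 + 50\right)} = \frac{1969}{256 + 25 \cdot 189} = \frac{1969}{256 + 4725} = \frac{1969}{4981}$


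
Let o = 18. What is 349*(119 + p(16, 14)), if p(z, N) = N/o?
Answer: 376222/9 ≈ 41802.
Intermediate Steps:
p(z, N) = N/18
349*(119 + p(16, 14)) = 349*(119 + (1/18)*14) = 349*(119 + 7/9) = 349*(1078/9) = 376222/9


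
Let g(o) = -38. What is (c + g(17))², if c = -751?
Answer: 622521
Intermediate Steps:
(c + g(17))² = (-751 - 38)² = (-789)² = 622521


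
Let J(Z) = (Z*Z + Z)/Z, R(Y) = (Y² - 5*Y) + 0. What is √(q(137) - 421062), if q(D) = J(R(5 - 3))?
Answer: I*√421067 ≈ 648.9*I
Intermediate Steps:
R(Y) = Y² - 5*Y
J(Z) = (Z + Z²)/Z (J(Z) = (Z² + Z)/Z = (Z + Z²)/Z)
q(D) = -5 (q(D) = 1 + (5 - 3)*(-5 + (5 - 3)) = 1 + 2*(-5 + 2) = 1 + 2*(-3) = 1 - 6 = -5)
√(q(137) - 421062) = √(-5 - 421062) = √(-421067) = I*√421067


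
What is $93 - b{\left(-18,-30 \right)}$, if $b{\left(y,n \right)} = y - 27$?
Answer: $138$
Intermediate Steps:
$b{\left(y,n \right)} = -27 + y$ ($b{\left(y,n \right)} = y - 27 = -27 + y$)
$93 - b{\left(-18,-30 \right)} = 93 - \left(-27 - 18\right) = 93 - -45 = 93 + 45 = 138$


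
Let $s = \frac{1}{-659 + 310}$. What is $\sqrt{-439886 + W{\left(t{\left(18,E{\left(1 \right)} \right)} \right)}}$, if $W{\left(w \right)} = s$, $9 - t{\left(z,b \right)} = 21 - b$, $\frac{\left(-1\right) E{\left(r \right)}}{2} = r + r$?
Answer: $\frac{i \sqrt{53578555035}}{349} \approx 663.24 i$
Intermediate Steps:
$E{\left(r \right)} = - 4 r$ ($E{\left(r \right)} = - 2 \left(r + r\right) = - 2 \cdot 2 r = - 4 r$)
$t{\left(z,b \right)} = -12 + b$ ($t{\left(z,b \right)} = 9 - \left(21 - b\right) = 9 + \left(-21 + b\right) = -12 + b$)
$s = - \frac{1}{349}$ ($s = \frac{1}{-349} = - \frac{1}{349} \approx -0.0028653$)
$W{\left(w \right)} = - \frac{1}{349}$
$\sqrt{-439886 + W{\left(t{\left(18,E{\left(1 \right)} \right)} \right)}} = \sqrt{-439886 - \frac{1}{349}} = \sqrt{- \frac{153520215}{349}} = \frac{i \sqrt{53578555035}}{349}$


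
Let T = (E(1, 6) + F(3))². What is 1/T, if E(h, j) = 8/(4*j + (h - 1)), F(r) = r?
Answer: 9/100 ≈ 0.090000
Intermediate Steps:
E(h, j) = 8/(-1 + h + 4*j) (E(h, j) = 8/(4*j + (-1 + h)) = 8/(-1 + h + 4*j))
T = 100/9 (T = (8/(-1 + 1 + 4*6) + 3)² = (8/(-1 + 1 + 24) + 3)² = (8/24 + 3)² = (8*(1/24) + 3)² = (⅓ + 3)² = (10/3)² = 100/9 ≈ 11.111)
1/T = 1/(100/9) = 9/100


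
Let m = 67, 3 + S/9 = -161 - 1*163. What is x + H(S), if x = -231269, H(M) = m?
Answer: -231202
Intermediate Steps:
S = -2943 (S = -27 + 9*(-161 - 1*163) = -27 + 9*(-161 - 163) = -27 + 9*(-324) = -27 - 2916 = -2943)
H(M) = 67
x + H(S) = -231269 + 67 = -231202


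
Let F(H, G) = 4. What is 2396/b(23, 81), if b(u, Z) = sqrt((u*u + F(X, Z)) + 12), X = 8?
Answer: 2396*sqrt(545)/545 ≈ 102.63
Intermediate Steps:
b(u, Z) = sqrt(16 + u**2) (b(u, Z) = sqrt((u*u + 4) + 12) = sqrt((u**2 + 4) + 12) = sqrt((4 + u**2) + 12) = sqrt(16 + u**2))
2396/b(23, 81) = 2396/(sqrt(16 + 23**2)) = 2396/(sqrt(16 + 529)) = 2396/(sqrt(545)) = 2396*(sqrt(545)/545) = 2396*sqrt(545)/545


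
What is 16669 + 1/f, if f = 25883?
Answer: 431443728/25883 ≈ 16669.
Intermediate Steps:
16669 + 1/f = 16669 + 1/25883 = 431443728/25883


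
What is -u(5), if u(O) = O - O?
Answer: 0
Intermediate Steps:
u(O) = 0
-u(5) = -1*0 = 0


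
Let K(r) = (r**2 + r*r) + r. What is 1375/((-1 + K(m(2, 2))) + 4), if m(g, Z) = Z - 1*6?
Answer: 1375/31 ≈ 44.355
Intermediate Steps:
m(g, Z) = -6 + Z (m(g, Z) = Z - 6 = -6 + Z)
K(r) = r + 2*r**2 (K(r) = (r**2 + r**2) + r = 2*r**2 + r = r + 2*r**2)
1375/((-1 + K(m(2, 2))) + 4) = 1375/((-1 + (-6 + 2)*(1 + 2*(-6 + 2))) + 4) = 1375/((-1 - 4*(1 + 2*(-4))) + 4) = 1375/((-1 - 4*(1 - 8)) + 4) = 1375/((-1 - 4*(-7)) + 4) = 1375/((-1 + 28) + 4) = 1375/(27 + 4) = 1375/31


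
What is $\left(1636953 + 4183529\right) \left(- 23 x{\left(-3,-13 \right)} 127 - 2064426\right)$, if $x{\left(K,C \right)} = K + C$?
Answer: $-11743928326580$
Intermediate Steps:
$x{\left(K,C \right)} = C + K$
$\left(1636953 + 4183529\right) \left(- 23 x{\left(-3,-13 \right)} 127 - 2064426\right) = \left(1636953 + 4183529\right) \left(- 23 \left(-13 - 3\right) 127 - 2064426\right) = 5820482 \left(\left(-23\right) \left(-16\right) 127 - 2064426\right) = 5820482 \left(368 \cdot 127 - 2064426\right) = 5820482 \left(46736 - 2064426\right) = 5820482 \left(-2017690\right) = -11743928326580$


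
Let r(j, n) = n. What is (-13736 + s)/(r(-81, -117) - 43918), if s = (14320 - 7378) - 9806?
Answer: 3320/8807 ≈ 0.37697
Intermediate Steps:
s = -2864 (s = 6942 - 9806 = -2864)
(-13736 + s)/(r(-81, -117) - 43918) = (-13736 - 2864)/(-117 - 43918) = -16600/(-44035) = -16600*(-1/44035) = 3320/8807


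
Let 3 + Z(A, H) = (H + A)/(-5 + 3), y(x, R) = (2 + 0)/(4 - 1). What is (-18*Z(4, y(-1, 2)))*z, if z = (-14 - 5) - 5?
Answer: -2304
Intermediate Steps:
y(x, R) = 2/3
Z(A, H) = -3 - A/2 - H/2 (Z(A, H) = -3 + (H + A)/(-5 + 3) = -3 + (A + H)/(-2) = -3 + (A + H)*(-1/2) = -3 + (-A/2 - H/2) = -3 - A/2 - H/2)
z = -24 (z = -19 - 5 = -24)
(-18*Z(4, y(-1, 2)))*z = -18*(-3 - 1/2*4 - 1/2*2/3)*(-24) = -18*(-3 - 2 - 1/3)*(-24) = -18*(-16/3)*(-24) = 96*(-24) = -2304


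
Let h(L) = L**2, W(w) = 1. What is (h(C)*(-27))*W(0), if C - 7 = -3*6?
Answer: -3267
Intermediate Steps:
C = -11 (C = 7 - 3*6 = 7 - 18 = -11)
(h(C)*(-27))*W(0) = ((-11)**2*(-27))*1 = (121*(-27))*1 = -3267*1 = -3267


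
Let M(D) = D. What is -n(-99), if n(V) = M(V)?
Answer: 99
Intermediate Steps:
n(V) = V
-n(-99) = -1*(-99) = 99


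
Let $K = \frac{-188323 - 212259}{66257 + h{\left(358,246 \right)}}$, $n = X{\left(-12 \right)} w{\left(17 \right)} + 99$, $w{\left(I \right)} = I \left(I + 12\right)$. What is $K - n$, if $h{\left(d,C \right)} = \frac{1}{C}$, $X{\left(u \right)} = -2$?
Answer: $\frac{14358867629}{16299223} \approx 880.95$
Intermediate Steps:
$w{\left(I \right)} = I \left(12 + I\right)$
$n = -887$ ($n = - 2 \cdot 17 \left(12 + 17\right) + 99 = - 2 \cdot 17 \cdot 29 + 99 = \left(-2\right) 493 + 99 = -986 + 99 = -887$)
$K = - \frac{98543172}{16299223}$ ($K = \frac{-188323 - 212259}{66257 + \frac{1}{246}} = - \frac{400582}{66257 + \frac{1}{246}} = - \frac{400582}{\frac{16299223}{246}} = \left(-400582\right) \frac{246}{16299223} = - \frac{98543172}{16299223} \approx -6.0459$)
$K - n = - \frac{98543172}{16299223} - -887 = - \frac{98543172}{16299223} + 887 = \frac{14358867629}{16299223}$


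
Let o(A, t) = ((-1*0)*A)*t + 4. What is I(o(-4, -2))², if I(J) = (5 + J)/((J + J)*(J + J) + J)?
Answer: 81/4624 ≈ 0.017517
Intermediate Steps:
o(A, t) = 4 (o(A, t) = (0*A)*t + 4 = 0*t + 4 = 0 + 4 = 4)
I(J) = (5 + J)/(J + 4*J²) (I(J) = (5 + J)/((2*J)*(2*J) + J) = (5 + J)/(4*J² + J) = (5 + J)/(J + 4*J²))
I(o(-4, -2))² = ((5 + 4)/(4*(1 + 4*4)))² = ((¼)*9/(1 + 16))² = ((¼)*9/17)² = ((¼)*(1/17)*9)² = (9/68)² = 81/4624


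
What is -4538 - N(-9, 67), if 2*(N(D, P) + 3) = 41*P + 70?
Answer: -11887/2 ≈ -5943.5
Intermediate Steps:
N(D, P) = 32 + 41*P/2 (N(D, P) = -3 + (41*P + 70)/2 = -3 + (70 + 41*P)/2 = -3 + (35 + 41*P/2) = 32 + 41*P/2)
-4538 - N(-9, 67) = -4538 - (32 + (41/2)*67) = -4538 - (32 + 2747/2) = -4538 - 1*2811/2 = -4538 - 2811/2 = -11887/2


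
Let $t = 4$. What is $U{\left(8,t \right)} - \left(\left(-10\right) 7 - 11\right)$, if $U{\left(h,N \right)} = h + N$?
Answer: $93$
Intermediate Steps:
$U{\left(h,N \right)} = N + h$
$U{\left(8,t \right)} - \left(\left(-10\right) 7 - 11\right) = \left(4 + 8\right) - \left(\left(-10\right) 7 - 11\right) = 12 - \left(-70 - 11\right) = 12 - -81 = 12 + 81 = 93$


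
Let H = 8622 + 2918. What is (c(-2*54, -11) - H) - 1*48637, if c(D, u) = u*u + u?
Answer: -60067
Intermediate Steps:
c(D, u) = u + u² (c(D, u) = u² + u = u + u²)
H = 11540
(c(-2*54, -11) - H) - 1*48637 = (-11*(1 - 11) - 1*11540) - 1*48637 = (-11*(-10) - 11540) - 48637 = (110 - 11540) - 48637 = -11430 - 48637 = -60067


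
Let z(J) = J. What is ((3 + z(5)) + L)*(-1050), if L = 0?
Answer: -8400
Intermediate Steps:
((3 + z(5)) + L)*(-1050) = ((3 + 5) + 0)*(-1050) = (8 + 0)*(-1050) = 8*(-1050) = -8400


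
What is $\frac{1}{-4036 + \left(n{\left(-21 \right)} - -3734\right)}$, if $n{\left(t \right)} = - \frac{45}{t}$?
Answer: $- \frac{7}{2099} \approx -0.0033349$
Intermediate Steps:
$\frac{1}{-4036 + \left(n{\left(-21 \right)} - -3734\right)} = \frac{1}{-4036 - \left(-3734 + \frac{45}{-21}\right)} = \frac{1}{-4036 + \left(\left(-45\right) \left(- \frac{1}{21}\right) + 3734\right)} = \frac{1}{-4036 + \left(\frac{15}{7} + 3734\right)} = \frac{1}{-4036 + \frac{26153}{7}} = \frac{1}{- \frac{2099}{7}} = - \frac{7}{2099}$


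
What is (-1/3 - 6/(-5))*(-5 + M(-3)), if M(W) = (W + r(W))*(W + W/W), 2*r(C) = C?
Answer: 52/15 ≈ 3.4667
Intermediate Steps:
r(C) = C/2
M(W) = 3*W*(1 + W)/2 (M(W) = (W + W/2)*(W + W/W) = (3*W/2)*(W + 1) = (3*W/2)*(1 + W) = 3*W*(1 + W)/2)
(-1/3 - 6/(-5))*(-5 + M(-3)) = (-1/3 - 6/(-5))*(-5 + (3/2)*(-3)*(1 - 3)) = (-1*⅓ - 6*(-⅕))*(-5 + (3/2)*(-3)*(-2)) = (-⅓ + 6/5)*(-5 + 9) = (13/15)*4 = 52/15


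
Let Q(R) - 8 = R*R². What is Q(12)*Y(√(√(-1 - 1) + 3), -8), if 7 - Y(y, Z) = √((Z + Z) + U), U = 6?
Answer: 12152 - 1736*I*√10 ≈ 12152.0 - 5489.7*I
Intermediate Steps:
Q(R) = 8 + R³ (Q(R) = 8 + R*R² = 8 + R³)
Y(y, Z) = 7 - √(6 + 2*Z) (Y(y, Z) = 7 - √((Z + Z) + 6) = 7 - √(2*Z + 6) = 7 - √(6 + 2*Z))
Q(12)*Y(√(√(-1 - 1) + 3), -8) = (8 + 12³)*(7 - √(6 + 2*(-8))) = (8 + 1728)*(7 - √(6 - 16)) = 1736*(7 - √(-10)) = 1736*(7 - I*√10) = 12152 - 1736*I*√10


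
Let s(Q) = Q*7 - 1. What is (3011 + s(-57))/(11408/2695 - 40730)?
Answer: -7036645/109755942 ≈ -0.064112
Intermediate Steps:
s(Q) = -1 + 7*Q (s(Q) = 7*Q - 1 = -1 + 7*Q)
(3011 + s(-57))/(11408/2695 - 40730) = (3011 + (-1 + 7*(-57)))/(11408/2695 - 40730) = (3011 + (-1 - 399))/(11408*(1/2695) - 40730) = (3011 - 400)/(11408/2695 - 40730) = 2611/(-109755942/2695) = 2611*(-2695/109755942) = -7036645/109755942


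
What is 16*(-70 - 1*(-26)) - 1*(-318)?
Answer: -386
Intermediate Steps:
16*(-70 - 1*(-26)) - 1*(-318) = 16*(-70 + 26) + 318 = 16*(-44) + 318 = -704 + 318 = -386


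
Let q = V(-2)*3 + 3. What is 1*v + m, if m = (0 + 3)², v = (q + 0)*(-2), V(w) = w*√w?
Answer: 3 + 12*I*√2 ≈ 3.0 + 16.971*I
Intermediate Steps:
V(w) = w^(3/2)
q = 3 - 6*I*√2 (q = (-2)^(3/2)*3 + 3 = -2*I*√2*3 + 3 = -6*I*√2 + 3 = 3 - 6*I*√2 ≈ 3.0 - 8.4853*I)
v = -6 + 12*I*√2 (v = ((3 - 6*I*√2) + 0)*(-2) = (3 - 6*I*√2)*(-2) = -6 + 12*I*√2 ≈ -6.0 + 16.971*I)
m = 9 (m = 3² = 9)
1*v + m = 1*(-6 + 12*I*√2) + 9 = (-6 + 12*I*√2) + 9 = 3 + 12*I*√2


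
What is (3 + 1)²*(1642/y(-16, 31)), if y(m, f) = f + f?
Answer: 13136/31 ≈ 423.74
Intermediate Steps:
y(m, f) = 2*f
(3 + 1)²*(1642/y(-16, 31)) = (3 + 1)²*(1642/((2*31))) = 4²*(1642/62) = 16*(1642*(1/62)) = 16*(821/31) = 13136/31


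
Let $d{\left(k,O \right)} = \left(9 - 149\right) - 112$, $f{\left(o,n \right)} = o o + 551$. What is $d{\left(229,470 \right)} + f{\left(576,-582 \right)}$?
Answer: $332075$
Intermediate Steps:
$f{\left(o,n \right)} = 551 + o^{2}$ ($f{\left(o,n \right)} = o^{2} + 551 = 551 + o^{2}$)
$d{\left(k,O \right)} = -252$ ($d{\left(k,O \right)} = -140 - 112 = -252$)
$d{\left(229,470 \right)} + f{\left(576,-582 \right)} = -252 + \left(551 + 576^{2}\right) = -252 + \left(551 + 331776\right) = -252 + 332327 = 332075$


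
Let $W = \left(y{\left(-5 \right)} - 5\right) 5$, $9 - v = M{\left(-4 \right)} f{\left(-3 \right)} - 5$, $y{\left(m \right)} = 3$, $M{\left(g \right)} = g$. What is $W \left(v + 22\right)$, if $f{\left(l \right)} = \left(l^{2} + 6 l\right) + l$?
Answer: $120$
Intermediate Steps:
$f{\left(l \right)} = l^{2} + 7 l$
$v = -34$ ($v = 9 - \left(- 4 \left(- 3 \left(7 - 3\right)\right) - 5\right) = 9 - \left(- 4 \left(\left(-3\right) 4\right) - 5\right) = 9 - \left(\left(-4\right) \left(-12\right) - 5\right) = 9 - \left(48 - 5\right) = 9 - 43 = -34$)
$W = -10$ ($W = \left(3 - 5\right) 5 = \left(-2\right) 5 = -10$)
$W \left(v + 22\right) = - 10 \left(-34 + 22\right) = \left(-10\right) \left(-12\right) = 120$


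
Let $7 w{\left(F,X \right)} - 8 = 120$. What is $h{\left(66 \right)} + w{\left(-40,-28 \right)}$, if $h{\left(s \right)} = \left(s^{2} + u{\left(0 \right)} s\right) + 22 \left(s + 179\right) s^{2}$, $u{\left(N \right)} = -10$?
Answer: $\frac{164377880}{7} \approx 2.3483 \cdot 10^{7}$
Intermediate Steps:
$w{\left(F,X \right)} = \frac{128}{7}$ ($w{\left(F,X \right)} = \frac{8}{7} + \frac{1}{7} \cdot 120 = \frac{8}{7} + \frac{120}{7} = \frac{128}{7}$)
$h{\left(s \right)} = s^{2} - 10 s + s^{2} \left(3938 + 22 s\right)$ ($h{\left(s \right)} = \left(s^{2} - 10 s\right) + 22 \left(s + 179\right) s^{2} = \left(s^{2} - 10 s\right) + 22 \left(179 + s\right) s^{2} = \left(s^{2} - 10 s\right) + \left(3938 + 22 s\right) s^{2} = \left(s^{2} - 10 s\right) + s^{2} \left(3938 + 22 s\right) = s^{2} - 10 s + s^{2} \left(3938 + 22 s\right)$)
$h{\left(66 \right)} + w{\left(-40,-28 \right)} = 66 \left(-10 + 22 \cdot 66^{2} + 3939 \cdot 66\right) + \frac{128}{7} = 66 \left(-10 + 22 \cdot 4356 + 259974\right) + \frac{128}{7} = 66 \left(-10 + 95832 + 259974\right) + \frac{128}{7} = 66 \cdot 355796 + \frac{128}{7} = 23482536 + \frac{128}{7} = \frac{164377880}{7}$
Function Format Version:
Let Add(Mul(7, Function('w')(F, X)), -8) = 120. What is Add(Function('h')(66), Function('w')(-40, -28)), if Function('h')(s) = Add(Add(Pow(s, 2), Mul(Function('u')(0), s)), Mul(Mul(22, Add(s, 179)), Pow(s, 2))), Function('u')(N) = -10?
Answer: Rational(164377880, 7) ≈ 2.3483e+7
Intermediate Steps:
Function('w')(F, X) = Rational(128, 7) (Function('w')(F, X) = Add(Rational(8, 7), Mul(Rational(1, 7), 120)) = Add(Rational(8, 7), Rational(120, 7)) = Rational(128, 7))
Function('h')(s) = Add(Pow(s, 2), Mul(-10, s), Mul(Pow(s, 2), Add(3938, Mul(22, s)))) (Function('h')(s) = Add(Add(Pow(s, 2), Mul(-10, s)), Mul(Mul(22, Add(s, 179)), Pow(s, 2))) = Add(Add(Pow(s, 2), Mul(-10, s)), Mul(Mul(22, Add(179, s)), Pow(s, 2))) = Add(Add(Pow(s, 2), Mul(-10, s)), Mul(Add(3938, Mul(22, s)), Pow(s, 2))) = Add(Add(Pow(s, 2), Mul(-10, s)), Mul(Pow(s, 2), Add(3938, Mul(22, s)))) = Add(Pow(s, 2), Mul(-10, s), Mul(Pow(s, 2), Add(3938, Mul(22, s)))))
Add(Function('h')(66), Function('w')(-40, -28)) = Add(Mul(66, Add(-10, Mul(22, Pow(66, 2)), Mul(3939, 66))), Rational(128, 7)) = Add(Mul(66, Add(-10, Mul(22, 4356), 259974)), Rational(128, 7)) = Add(Mul(66, Add(-10, 95832, 259974)), Rational(128, 7)) = Add(Mul(66, 355796), Rational(128, 7)) = Add(23482536, Rational(128, 7)) = Rational(164377880, 7)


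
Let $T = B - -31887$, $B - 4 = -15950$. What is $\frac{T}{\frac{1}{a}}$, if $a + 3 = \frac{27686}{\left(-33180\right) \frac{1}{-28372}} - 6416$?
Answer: $\frac{2281654347613}{8295} \approx 2.7506 \cdot 10^{8}$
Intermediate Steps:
$B = -15946$ ($B = 4 - 15950 = -15946$)
$a = \frac{143131193}{8295}$ ($a = -3 - \left(6416 - \frac{27686}{\left(-33180\right) \frac{1}{-28372}}\right) = -3 - \left(6416 - \frac{27686}{\left(-33180\right) \left(- \frac{1}{28372}\right)}\right) = -3 - \left(6416 - \frac{27686}{\frac{8295}{7093}}\right) = -3 + \left(27686 \cdot \frac{7093}{8295} - 6416\right) = -3 + \left(\frac{196376798}{8295} - 6416\right) = -3 + \frac{143156078}{8295} = \frac{143131193}{8295} \approx 17255.0$)
$T = 15941$ ($T = -15946 - -31887 = -15946 + 31887 = 15941$)
$\frac{T}{\frac{1}{a}} = \frac{15941}{\frac{1}{\frac{143131193}{8295}}} = \frac{15941}{\frac{8295}{143131193}} = 15941 \cdot \frac{143131193}{8295} = \frac{2281654347613}{8295}$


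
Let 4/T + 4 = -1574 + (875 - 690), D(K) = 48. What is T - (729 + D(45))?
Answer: -1082365/1393 ≈ -777.00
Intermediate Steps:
T = -4/1393 (T = 4/(-4 + (-1574 + (875 - 690))) = 4/(-4 + (-1574 + 185)) = 4/(-4 - 1389) = 4/(-1393) = 4*(-1/1393) = -4/1393 ≈ -0.0028715)
T - (729 + D(45)) = -4/1393 - (729 + 48) = -4/1393 - 1*777 = -4/1393 - 777 = -1082365/1393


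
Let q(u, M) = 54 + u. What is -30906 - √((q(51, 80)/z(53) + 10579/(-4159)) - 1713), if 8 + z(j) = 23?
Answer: -30906 - 21*I*√67013967/4159 ≈ -30906.0 - 41.335*I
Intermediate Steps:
z(j) = 15 (z(j) = -8 + 23 = 15)
-30906 - √((q(51, 80)/z(53) + 10579/(-4159)) - 1713) = -30906 - √(((54 + 51)/15 + 10579/(-4159)) - 1713) = -30906 - √((105*(1/15) + 10579*(-1/4159)) - 1713) = -30906 - √((7 - 10579/4159) - 1713) = -30906 - √(18534/4159 - 1713) = -30906 - √(-7105833/4159) = -30906 - 21*I*√67013967/4159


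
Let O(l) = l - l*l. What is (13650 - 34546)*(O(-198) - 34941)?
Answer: 1553471328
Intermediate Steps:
O(l) = l - l²
(13650 - 34546)*(O(-198) - 34941) = (13650 - 34546)*(-198*(1 - 1*(-198)) - 34941) = -20896*(-198*(1 + 198) - 34941) = -20896*(-198*199 - 34941) = -20896*(-39402 - 34941) = -20896*(-74343) = 1553471328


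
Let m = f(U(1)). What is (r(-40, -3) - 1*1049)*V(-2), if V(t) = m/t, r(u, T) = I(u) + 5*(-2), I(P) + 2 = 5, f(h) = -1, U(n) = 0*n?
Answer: -528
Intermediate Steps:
U(n) = 0
I(P) = 3 (I(P) = -2 + 5 = 3)
m = -1
r(u, T) = -7 (r(u, T) = 3 + 5*(-2) = 3 - 10 = -7)
V(t) = -1/t
(r(-40, -3) - 1*1049)*V(-2) = (-7 - 1*1049)*(-1/(-2)) = (-7 - 1049)*(-1*(-½)) = -1056*½ = -528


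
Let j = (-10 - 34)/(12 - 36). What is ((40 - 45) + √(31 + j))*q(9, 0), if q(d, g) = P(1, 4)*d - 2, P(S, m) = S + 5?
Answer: -260 + 26*√1182/3 ≈ 37.962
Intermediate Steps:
j = 11/6 (j = -44/(-24) = -44*(-1/24) = 11/6 ≈ 1.8333)
P(S, m) = 5 + S
q(d, g) = -2 + 6*d (q(d, g) = (5 + 1)*d - 2 = 6*d - 2 = -2 + 6*d)
((40 - 45) + √(31 + j))*q(9, 0) = ((40 - 45) + √(31 + 11/6))*(-2 + 6*9) = (-5 + √(197/6))*(-2 + 54) = (-5 + √1182/6)*52 = -260 + 26*√1182/3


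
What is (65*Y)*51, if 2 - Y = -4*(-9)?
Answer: -112710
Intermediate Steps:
Y = -34 (Y = 2 - (-4)*(-9) = 2 - 1*36 = 2 - 36 = -34)
(65*Y)*51 = (65*(-34))*51 = -2210*51 = -112710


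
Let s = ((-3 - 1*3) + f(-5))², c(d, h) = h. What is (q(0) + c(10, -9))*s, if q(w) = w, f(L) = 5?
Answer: -9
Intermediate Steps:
s = 1 (s = ((-3 - 1*3) + 5)² = ((-3 - 3) + 5)² = (-6 + 5)² = (-1)² = 1)
(q(0) + c(10, -9))*s = (0 - 9)*1 = -9*1 = -9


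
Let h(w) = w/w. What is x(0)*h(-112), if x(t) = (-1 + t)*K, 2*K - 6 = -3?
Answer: -3/2 ≈ -1.5000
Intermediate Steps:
K = 3/2 (K = 3 + (1/2)*(-3) = 3 - 3/2 = 3/2 ≈ 1.5000)
h(w) = 1
x(t) = -3/2 + 3*t/2 (x(t) = (-1 + t)*(3/2) = -3/2 + 3*t/2)
x(0)*h(-112) = (-3/2 + (3/2)*0)*1 = (-3/2 + 0)*1 = -3/2*1 = -3/2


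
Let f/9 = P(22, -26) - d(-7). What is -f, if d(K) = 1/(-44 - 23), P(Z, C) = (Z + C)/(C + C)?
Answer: -720/871 ≈ -0.82664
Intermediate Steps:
P(Z, C) = (C + Z)/(2*C) (P(Z, C) = (C + Z)/((2*C)) = (C + Z)*(1/(2*C)) = (C + Z)/(2*C))
d(K) = -1/67 (d(K) = 1/(-67) = -1/67)
f = 720/871 (f = 9*((½)*(-26 + 22)/(-26) - 1*(-1/67)) = 9*((½)*(-1/26)*(-4) + 1/67) = 9*(1/13 + 1/67) = 9*(80/871) = 720/871 ≈ 0.82664)
-f = -1*720/871 = -720/871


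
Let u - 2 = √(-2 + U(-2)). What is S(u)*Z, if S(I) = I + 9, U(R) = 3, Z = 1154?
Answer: 13848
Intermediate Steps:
u = 3 (u = 2 + √(-2 + 3) = 2 + √1 = 2 + 1 = 3)
S(I) = 9 + I
S(u)*Z = (9 + 3)*1154 = 12*1154 = 13848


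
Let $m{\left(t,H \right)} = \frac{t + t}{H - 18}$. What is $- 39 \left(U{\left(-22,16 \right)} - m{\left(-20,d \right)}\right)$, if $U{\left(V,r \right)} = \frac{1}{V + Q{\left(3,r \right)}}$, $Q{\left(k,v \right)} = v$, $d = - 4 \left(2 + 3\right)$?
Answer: $\frac{1807}{38} \approx 47.553$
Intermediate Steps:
$d = -20$ ($d = \left(-4\right) 5 = -20$)
$U{\left(V,r \right)} = \frac{1}{V + r}$
$m{\left(t,H \right)} = \frac{2 t}{-18 + H}$
$- 39 \left(U{\left(-22,16 \right)} - m{\left(-20,d \right)}\right) = - 39 \left(\frac{1}{-22 + 16} - 2 \left(-20\right) \frac{1}{-18 - 20}\right) = - 39 \left(\frac{1}{-6} - 2 \left(-20\right) \frac{1}{-38}\right) = - 39 \left(- \frac{1}{6} - 2 \left(-20\right) \left(- \frac{1}{38}\right)\right) = - 39 \left(- \frac{1}{6} - \frac{20}{19}\right) = \left(-39\right) \left(- \frac{139}{114}\right) = \frac{1807}{38}$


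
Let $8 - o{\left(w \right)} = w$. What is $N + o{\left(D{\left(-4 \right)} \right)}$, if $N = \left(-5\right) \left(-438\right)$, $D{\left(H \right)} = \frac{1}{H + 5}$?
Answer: $2197$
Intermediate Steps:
$D{\left(H \right)} = \frac{1}{5 + H}$
$o{\left(w \right)} = 8 - w$
$N = 2190$
$N + o{\left(D{\left(-4 \right)} \right)} = 2190 + \left(8 - \frac{1}{5 - 4}\right) = 2190 + \left(8 - 1^{-1}\right) = 2190 + \left(8 - 1\right) = 2190 + 7 = 2197$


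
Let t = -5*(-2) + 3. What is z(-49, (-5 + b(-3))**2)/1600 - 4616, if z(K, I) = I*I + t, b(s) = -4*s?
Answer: -3691593/800 ≈ -4614.5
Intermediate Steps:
t = 13 (t = 10 + 3 = 13)
z(K, I) = 13 + I**2 (z(K, I) = I*I + 13 = I**2 + 13 = 13 + I**2)
z(-49, (-5 + b(-3))**2)/1600 - 4616 = (13 + ((-5 - 4*(-3))**2)**2)/1600 - 4616 = (13 + ((-5 + 12)**2)**2)*(1/1600) - 4616 = (13 + (7**2)**2)*(1/1600) - 4616 = (13 + 49**2)*(1/1600) - 4616 = (13 + 2401)*(1/1600) - 4616 = 2414*(1/1600) - 4616 = 1207/800 - 4616 = -3691593/800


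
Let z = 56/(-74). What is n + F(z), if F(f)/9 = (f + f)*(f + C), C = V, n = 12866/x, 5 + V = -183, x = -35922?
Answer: 63212763719/24588609 ≈ 2570.8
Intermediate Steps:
V = -188 (V = -5 - 183 = -188)
n = -6433/17961 (n = 12866/(-35922) = 12866*(-1/35922) = -6433/17961 ≈ -0.35816)
C = -188
z = -28/37 (z = 56*(-1/74) = -28/37 ≈ -0.75676)
F(f) = 18*f*(-188 + f) (F(f) = 9*((f + f)*(f - 188)) = 9*((2*f)*(-188 + f)) = 9*(2*f*(-188 + f)) = 18*f*(-188 + f))
n + F(z) = -6433/17961 + 18*(-28/37)*(-188 - 28/37) = -6433/17961 + 18*(-28/37)*(-6984/37) = -6433/17961 + 3519936/1369 = 63212763719/24588609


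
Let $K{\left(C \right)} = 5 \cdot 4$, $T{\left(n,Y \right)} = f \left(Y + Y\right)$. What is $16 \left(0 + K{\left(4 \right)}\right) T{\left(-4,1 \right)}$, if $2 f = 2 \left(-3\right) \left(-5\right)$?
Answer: $9600$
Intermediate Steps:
$f = 15$ ($f = \frac{2 \left(-3\right) \left(-5\right)}{2} = \frac{\left(-6\right) \left(-5\right)}{2} = \frac{1}{2} \cdot 30 = 15$)
$T{\left(n,Y \right)} = 30 Y$ ($T{\left(n,Y \right)} = 15 \left(Y + Y\right) = 15 \cdot 2 Y = 30 Y$)
$K{\left(C \right)} = 20$
$16 \left(0 + K{\left(4 \right)}\right) T{\left(-4,1 \right)} = 16 \left(0 + 20\right) 30 \cdot 1 = 16 \cdot 20 \cdot 30 = 320 \cdot 30 = 9600$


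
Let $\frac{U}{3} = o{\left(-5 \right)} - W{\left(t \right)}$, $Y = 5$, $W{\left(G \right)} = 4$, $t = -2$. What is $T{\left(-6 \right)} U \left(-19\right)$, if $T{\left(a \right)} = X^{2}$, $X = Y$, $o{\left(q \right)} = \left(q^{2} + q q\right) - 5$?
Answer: $-58425$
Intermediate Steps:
$o{\left(q \right)} = -5 + 2 q^{2}$ ($o{\left(q \right)} = \left(q^{2} + q^{2}\right) - 5 = 2 q^{2} - 5 = -5 + 2 q^{2}$)
$X = 5$
$U = 123$ ($U = 3 \left(\left(-5 + 2 \left(-5\right)^{2}\right) - 4\right) = 3 \left(\left(-5 + 2 \cdot 25\right) - 4\right) = 3 \left(\left(-5 + 50\right) - 4\right) = 3 \left(45 - 4\right) = 3 \cdot 41 = 123$)
$T{\left(a \right)} = 25$ ($T{\left(a \right)} = 5^{2} = 25$)
$T{\left(-6 \right)} U \left(-19\right) = 25 \cdot 123 \left(-19\right) = 3075 \left(-19\right) = -58425$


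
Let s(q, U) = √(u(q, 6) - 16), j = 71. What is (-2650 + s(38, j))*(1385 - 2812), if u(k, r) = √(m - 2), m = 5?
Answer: 3781550 - 1427*√(-16 + √3) ≈ 3.7816e+6 - 5390.2*I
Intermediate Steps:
u(k, r) = √3 (u(k, r) = √(5 - 2) = √3)
s(q, U) = √(-16 + √3) (s(q, U) = √(√3 - 16) = √(-16 + √3))
(-2650 + s(38, j))*(1385 - 2812) = (-2650 + √(-16 + √3))*(1385 - 2812) = (-2650 + √(-16 + √3))*(-1427) = 3781550 - 1427*√(-16 + √3)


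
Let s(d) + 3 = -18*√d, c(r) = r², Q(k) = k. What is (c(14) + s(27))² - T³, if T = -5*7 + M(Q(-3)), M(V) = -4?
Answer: 105316 - 20844*√3 ≈ 69213.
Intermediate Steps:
s(d) = -3 - 18*√d
T = -39 (T = -5*7 - 4 = -35 - 4 = -39)
(c(14) + s(27))² - T³ = (14² + (-3 - 54*√3))² - 1*(-39)³ = (196 + (-3 - 54*√3))² - 1*(-59319) = (196 + (-3 - 54*√3))² + 59319 = (193 - 54*√3)² + 59319 = 59319 + (193 - 54*√3)²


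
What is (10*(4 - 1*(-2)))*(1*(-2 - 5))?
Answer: -420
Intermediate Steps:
(10*(4 - 1*(-2)))*(1*(-2 - 5)) = (10*(4 + 2))*(1*(-7)) = (10*6)*(-7) = 60*(-7) = -420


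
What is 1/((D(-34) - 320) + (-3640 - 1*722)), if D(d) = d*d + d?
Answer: -1/3560 ≈ -0.00028090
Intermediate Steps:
D(d) = d + d**2 (D(d) = d**2 + d = d + d**2)
1/((D(-34) - 320) + (-3640 - 1*722)) = 1/((-34*(1 - 34) - 320) + (-3640 - 1*722)) = 1/((-34*(-33) - 320) + (-3640 - 722)) = 1/((1122 - 320) - 4362) = 1/(802 - 4362) = 1/(-3560) = -1/3560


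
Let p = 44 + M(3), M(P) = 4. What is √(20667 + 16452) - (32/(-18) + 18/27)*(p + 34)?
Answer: 820/9 + √37119 ≈ 283.77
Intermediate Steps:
p = 48 (p = 44 + 4 = 48)
√(20667 + 16452) - (32/(-18) + 18/27)*(p + 34) = √(20667 + 16452) - (32/(-18) + 18/27)*(48 + 34) = √37119 - (32*(-1/18) + 18*(1/27))*82 = √37119 - (-16/9 + ⅔)*82 = √37119 - (-10)*82/9 = √37119 - 1*(-820/9) = √37119 + 820/9 = 820/9 + √37119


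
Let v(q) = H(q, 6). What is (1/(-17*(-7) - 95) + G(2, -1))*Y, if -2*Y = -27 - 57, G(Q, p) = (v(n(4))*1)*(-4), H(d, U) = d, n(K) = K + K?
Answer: -5369/4 ≈ -1342.3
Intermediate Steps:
n(K) = 2*K
v(q) = q
G(Q, p) = -32 (G(Q, p) = ((2*4)*1)*(-4) = (8*1)*(-4) = 8*(-4) = -32)
Y = 42 (Y = -(-27 - 57)/2 = -1/2*(-84) = 42)
(1/(-17*(-7) - 95) + G(2, -1))*Y = (1/(-17*(-7) - 95) - 32)*42 = (1/(119 - 95) - 32)*42 = (1/24 - 32)*42 = -767/24*42 = -5369/4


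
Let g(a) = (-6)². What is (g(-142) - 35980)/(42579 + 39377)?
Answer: -8986/20489 ≈ -0.43858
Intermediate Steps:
g(a) = 36
(g(-142) - 35980)/(42579 + 39377) = (36 - 35980)/(42579 + 39377) = -35944/81956 = -35944*1/81956 = -8986/20489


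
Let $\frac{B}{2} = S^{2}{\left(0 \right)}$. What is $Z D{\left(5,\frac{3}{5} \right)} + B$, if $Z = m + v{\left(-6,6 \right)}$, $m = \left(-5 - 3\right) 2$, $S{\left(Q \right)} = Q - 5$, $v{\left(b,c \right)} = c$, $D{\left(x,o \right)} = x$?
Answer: $0$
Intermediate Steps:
$S{\left(Q \right)} = -5 + Q$
$B = 50$ ($B = 2 \left(-5 + 0\right)^{2} = 2 \left(-5\right)^{2} = 2 \cdot 25 = 50$)
$m = -16$ ($m = \left(-8\right) 2 = -16$)
$Z = -10$ ($Z = -16 + 6 = -10$)
$Z D{\left(5,\frac{3}{5} \right)} + B = \left(-10\right) 5 + 50 = -50 + 50 = 0$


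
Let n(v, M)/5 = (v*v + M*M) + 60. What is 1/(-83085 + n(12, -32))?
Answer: -1/76945 ≈ -1.2996e-5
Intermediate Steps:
n(v, M) = 300 + 5*M**2 + 5*v**2 (n(v, M) = 5*((v*v + M*M) + 60) = 5*((v**2 + M**2) + 60) = 5*((M**2 + v**2) + 60) = 5*(60 + M**2 + v**2) = 300 + 5*M**2 + 5*v**2)
1/(-83085 + n(12, -32)) = 1/(-83085 + (300 + 5*(-32)**2 + 5*12**2)) = 1/(-83085 + (300 + 5*1024 + 5*144)) = 1/(-83085 + (300 + 5120 + 720)) = 1/(-83085 + 6140) = 1/(-76945) = -1/76945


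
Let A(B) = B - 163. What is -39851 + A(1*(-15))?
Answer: -40029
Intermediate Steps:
A(B) = -163 + B
-39851 + A(1*(-15)) = -39851 + (-163 + 1*(-15)) = -39851 + (-163 - 15) = -39851 - 178 = -40029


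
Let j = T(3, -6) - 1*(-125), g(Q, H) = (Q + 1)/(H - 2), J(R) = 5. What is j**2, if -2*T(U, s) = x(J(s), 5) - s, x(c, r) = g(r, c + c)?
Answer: 946729/64 ≈ 14793.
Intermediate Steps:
g(Q, H) = (1 + Q)/(-2 + H)
x(c, r) = (1 + r)/(-2 + 2*c) (x(c, r) = (1 + r)/(-2 + (c + c)) = (1 + r)/(-2 + 2*c))
T(U, s) = -3/8 + s/2 (T(U, s) = -((1 + 5)/(2*(-1 + 5)) - s)/2 = -((1/2)*6/4 - s)/2 = -((1/2)*(1/4)*6 - s)/2 = -(3/4 - s)/2 = -3/8 + s/2)
j = 973/8 (j = (-3/8 + (1/2)*(-6)) - 1*(-125) = (-3/8 - 3) + 125 = -27/8 + 125 = 973/8 ≈ 121.63)
j**2 = (973/8)**2 = 946729/64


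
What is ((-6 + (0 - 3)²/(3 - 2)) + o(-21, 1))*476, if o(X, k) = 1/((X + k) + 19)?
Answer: 952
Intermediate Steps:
o(X, k) = 1/(19 + X + k)
((-6 + (0 - 3)²/(3 - 2)) + o(-21, 1))*476 = ((-6 + (0 - 3)²/(3 - 2)) + 1/(19 - 21 + 1))*476 = ((-6 + (-3)²/1) + 1/(-1))*476 = ((-6 + 1*9) - 1)*476 = ((-6 + 9) - 1)*476 = (3 - 1)*476 = 2*476 = 952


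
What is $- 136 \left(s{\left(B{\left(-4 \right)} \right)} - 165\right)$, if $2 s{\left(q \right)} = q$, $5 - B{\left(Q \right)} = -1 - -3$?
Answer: $22236$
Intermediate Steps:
$B{\left(Q \right)} = 3$ ($B{\left(Q \right)} = 5 - \left(-1 - -3\right) = 5 - \left(-1 + 3\right) = 5 - 2 = 3$)
$s{\left(q \right)} = \frac{q}{2}$
$- 136 \left(s{\left(B{\left(-4 \right)} \right)} - 165\right) = - 136 \left(\frac{1}{2} \cdot 3 - 165\right) = - 136 \left(\frac{3}{2} - 165\right) = \left(-136\right) \left(- \frac{327}{2}\right) = 22236$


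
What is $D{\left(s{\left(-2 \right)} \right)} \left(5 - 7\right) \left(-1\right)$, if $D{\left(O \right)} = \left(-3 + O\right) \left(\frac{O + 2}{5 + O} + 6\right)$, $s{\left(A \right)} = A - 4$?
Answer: $-180$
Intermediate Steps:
$s{\left(A \right)} = -4 + A$
$D{\left(O \right)} = \left(-3 + O\right) \left(6 + \frac{2 + O}{5 + O}\right)$ ($D{\left(O \right)} = \left(-3 + O\right) \left(\frac{2 + O}{5 + O} + 6\right) = \left(-3 + O\right) \left(6 + \frac{2 + O}{5 + O}\right)$)
$D{\left(s{\left(-2 \right)} \right)} \left(5 - 7\right) \left(-1\right) = \frac{-96 + 7 \left(-4 - 2\right)^{2} + 11 \left(-4 - 2\right)}{5 - 6} \left(5 - 7\right) \left(-1\right) = \frac{-96 + 7 \left(-6\right)^{2} + 11 \left(-6\right)}{5 - 6} \left(\left(-2\right) \left(-1\right)\right) = \frac{-96 + 7 \cdot 36 - 66}{-1} \cdot 2 = - (-96 + 252 - 66) 2 = \left(-1\right) 90 \cdot 2 = \left(-90\right) 2 = -180$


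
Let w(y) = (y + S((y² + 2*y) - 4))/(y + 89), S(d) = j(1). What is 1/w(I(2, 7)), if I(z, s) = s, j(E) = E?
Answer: 12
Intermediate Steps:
S(d) = 1
w(y) = (1 + y)/(89 + y) (w(y) = (y + 1)/(y + 89) = (1 + y)/(89 + y))
1/w(I(2, 7)) = 1/((1 + 7)/(89 + 7)) = 1/(8/96) = 1/((1/96)*8) = 1/(1/12) = 12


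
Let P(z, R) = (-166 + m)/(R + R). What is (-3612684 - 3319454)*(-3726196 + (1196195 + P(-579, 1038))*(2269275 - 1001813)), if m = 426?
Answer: -5454694925108835636208/519 ≈ -1.0510e+19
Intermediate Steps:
P(z, R) = 130/R (P(z, R) = (-166 + 426)/(R + R) = 260/((2*R)) = 260*(1/(2*R)) = 130/R)
(-3612684 - 3319454)*(-3726196 + (1196195 + P(-579, 1038))*(2269275 - 1001813)) = (-3612684 - 3319454)*(-3726196 + (1196195 + 130/1038)*(2269275 - 1001813)) = -6932138*(-3726196 + (1196195 + 130*(1/1038))*1267462) = -6932138*(-3726196 + (1196195 + 65/519)*1267462) = -6932138*(-3726196 + (620825270/519)*1267462) = -6932138*(-3726196 + 786872438364740/519) = -6932138*786870504469016/519 = -5454694925108835636208/519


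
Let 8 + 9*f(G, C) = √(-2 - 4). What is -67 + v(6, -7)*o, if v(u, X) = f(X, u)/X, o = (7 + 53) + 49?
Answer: -3349/63 - 109*I*√6/63 ≈ -53.159 - 4.238*I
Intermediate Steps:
f(G, C) = -8/9 + I*√6/9 (f(G, C) = -8/9 + √(-2 - 4)/9 = -8/9 + √(-6)/9 = -8/9 + (I*√6)/9 = -8/9 + I*√6/9)
o = 109 (o = 60 + 49 = 109)
v(u, X) = (-8/9 + I*√6/9)/X
-67 + v(6, -7)*o = -67 + ((⅑)*(-8 + I*√6)/(-7))*109 = -67 + ((⅑)*(-⅐)*(-8 + I*√6))*109 = -67 + (8/63 - I*√6/63)*109 = -67 + (872/63 - 109*I*√6/63) = -3349/63 - 109*I*√6/63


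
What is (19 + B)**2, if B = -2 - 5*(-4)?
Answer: 1369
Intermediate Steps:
B = 18 (B = -2 + 20 = 18)
(19 + B)**2 = (19 + 18)**2 = 37**2 = 1369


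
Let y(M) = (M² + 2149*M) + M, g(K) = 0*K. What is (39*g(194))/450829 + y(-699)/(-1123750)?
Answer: 1014249/1123750 ≈ 0.90256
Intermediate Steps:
g(K) = 0
y(M) = M² + 2150*M
(39*g(194))/450829 + y(-699)/(-1123750) = (39*0)/450829 - 699*(2150 - 699)/(-1123750) = 0*(1/450829) - 699*1451*(-1/1123750) = 0 - 1014249*(-1/1123750) = 0 + 1014249/1123750 = 1014249/1123750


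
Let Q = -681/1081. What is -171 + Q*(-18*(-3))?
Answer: -221625/1081 ≈ -205.02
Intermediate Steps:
Q = -681/1081 (Q = -681*1/1081 = -681/1081 ≈ -0.62997)
-171 + Q*(-18*(-3)) = -171 - (-12258)*(-3)/1081 = -171 - 681/1081*54 = -171 - 36774/1081 = -221625/1081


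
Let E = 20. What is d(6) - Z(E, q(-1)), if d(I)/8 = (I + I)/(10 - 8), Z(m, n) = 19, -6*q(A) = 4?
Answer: 29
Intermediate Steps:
q(A) = -2/3 (q(A) = -1/6*4 = -2/3)
d(I) = 8*I (d(I) = 8*((I + I)/(10 - 8)) = 8*((2*I)/2) = 8*((2*I)*(1/2)) = 8*I)
d(6) - Z(E, q(-1)) = 8*6 - 1*19 = 48 - 19 = 29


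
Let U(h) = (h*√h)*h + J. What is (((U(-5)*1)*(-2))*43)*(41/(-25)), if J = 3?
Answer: 10578/25 + 3526*I*√5 ≈ 423.12 + 7884.4*I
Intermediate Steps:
U(h) = 3 + h^(5/2) (U(h) = (h*√h)*h + 3 = h^(3/2)*h + 3 = h^(5/2) + 3 = 3 + h^(5/2))
(((U(-5)*1)*(-2))*43)*(41/(-25)) = ((((3 + (-5)^(5/2))*1)*(-2))*43)*(41/(-25)) = ((((3 + 25*I*√5)*1)*(-2))*43)*(41*(-1/25)) = (((3 + 25*I*√5)*(-2))*43)*(-41/25) = ((-6 - 50*I*√5)*43)*(-41/25) = (-258 - 2150*I*√5)*(-41/25) = 10578/25 + 3526*I*√5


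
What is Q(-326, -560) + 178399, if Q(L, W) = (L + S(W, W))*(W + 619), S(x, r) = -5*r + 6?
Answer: 324719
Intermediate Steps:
S(x, r) = 6 - 5*r
Q(L, W) = (619 + W)*(6 + L - 5*W) (Q(L, W) = (L + (6 - 5*W))*(W + 619) = (6 + L - 5*W)*(619 + W) = (619 + W)*(6 + L - 5*W))
Q(-326, -560) + 178399 = (3714 - 3089*(-560) - 5*(-560)**2 + 619*(-326) - 326*(-560)) + 178399 = (3714 + 1729840 - 5*313600 - 201794 + 182560) + 178399 = (3714 + 1729840 - 1568000 - 201794 + 182560) + 178399 = 146320 + 178399 = 324719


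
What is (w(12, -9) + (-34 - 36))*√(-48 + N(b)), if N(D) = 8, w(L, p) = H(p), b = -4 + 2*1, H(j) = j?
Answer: -158*I*√10 ≈ -499.64*I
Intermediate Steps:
b = -2 (b = -4 + 2 = -2)
w(L, p) = p
(w(12, -9) + (-34 - 36))*√(-48 + N(b)) = (-9 + (-34 - 36))*√(-48 + 8) = (-9 - 70)*√(-40) = -158*I*√10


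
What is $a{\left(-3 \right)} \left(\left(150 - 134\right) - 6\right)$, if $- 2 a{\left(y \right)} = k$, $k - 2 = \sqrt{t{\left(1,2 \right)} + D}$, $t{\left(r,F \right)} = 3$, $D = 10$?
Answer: $-10 - 5 \sqrt{13} \approx -28.028$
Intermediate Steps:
$k = 2 + \sqrt{13}$ ($k = 2 + \sqrt{3 + 10} = 2 + \sqrt{13} \approx 5.6056$)
$a{\left(y \right)} = -1 - \frac{\sqrt{13}}{2}$ ($a{\left(y \right)} = - \frac{2 + \sqrt{13}}{2} = -1 - \frac{\sqrt{13}}{2}$)
$a{\left(-3 \right)} \left(\left(150 - 134\right) - 6\right) = \left(-1 - \frac{\sqrt{13}}{2}\right) \left(\left(150 - 134\right) - 6\right) = \left(-1 - \frac{\sqrt{13}}{2}\right) \left(\left(150 - 134\right) + \left(-98 + 92\right)\right) = \left(-1 - \frac{\sqrt{13}}{2}\right) \left(16 - 6\right) = \left(-1 - \frac{\sqrt{13}}{2}\right) 10 = -10 - 5 \sqrt{13}$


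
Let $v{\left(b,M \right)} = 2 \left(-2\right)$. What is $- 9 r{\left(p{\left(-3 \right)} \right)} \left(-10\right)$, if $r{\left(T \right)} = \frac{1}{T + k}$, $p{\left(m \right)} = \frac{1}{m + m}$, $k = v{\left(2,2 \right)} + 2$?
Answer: $- \frac{540}{13} \approx -41.538$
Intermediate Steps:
$v{\left(b,M \right)} = -4$
$k = -2$ ($k = -4 + 2 = -2$)
$p{\left(m \right)} = \frac{1}{2 m}$
$r{\left(T \right)} = \frac{1}{-2 + T}$ ($r{\left(T \right)} = \frac{1}{T - 2} = \frac{1}{-2 + T}$)
$- 9 r{\left(p{\left(-3 \right)} \right)} \left(-10\right) = - \frac{9}{-2 + \frac{1}{2 \left(-3\right)}} \left(-10\right) = - \frac{9}{-2 + \frac{1}{2} \left(- \frac{1}{3}\right)} \left(-10\right) = - \frac{9}{-2 - \frac{1}{6}} \left(-10\right) = - \frac{9}{- \frac{13}{6}} \left(-10\right) = \left(-9\right) \left(- \frac{6}{13}\right) \left(-10\right) = \frac{54}{13} \left(-10\right) = - \frac{540}{13}$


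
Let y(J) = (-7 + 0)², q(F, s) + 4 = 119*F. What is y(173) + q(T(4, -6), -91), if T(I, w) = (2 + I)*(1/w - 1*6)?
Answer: -4358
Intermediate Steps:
T(I, w) = (-6 + 1/w)*(2 + I) (T(I, w) = (2 + I)*(1/w - 6) = (2 + I)*(-6 + 1/w) = (-6 + 1/w)*(2 + I))
q(F, s) = -4 + 119*F
y(J) = 49 (y(J) = (-7)² = 49)
y(173) + q(T(4, -6), -91) = 49 + (-4 + 119*((2 + 4 - 6*(-6)*(2 + 4))/(-6))) = 49 + (-4 + 119*(-(2 + 4 - 6*(-6)*6)/6)) = 49 + (-4 + 119*(-(2 + 4 + 216)/6)) = 49 + (-4 + 119*(-⅙*222)) = 49 + (-4 + 119*(-37)) = 49 + (-4 - 4403) = 49 - 4407 = -4358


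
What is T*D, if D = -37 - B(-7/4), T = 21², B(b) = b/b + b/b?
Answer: -17199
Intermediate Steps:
B(b) = 2 (B(b) = 1 + 1 = 2)
T = 441
D = -39 (D = -37 - 1*2 = -37 - 2 = -39)
T*D = 441*(-39) = -17199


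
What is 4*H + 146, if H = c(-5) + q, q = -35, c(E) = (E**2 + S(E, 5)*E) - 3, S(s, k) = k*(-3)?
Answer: 394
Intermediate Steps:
S(s, k) = -3*k
c(E) = -3 + E**2 - 15*E (c(E) = (E**2 + (-3*5)*E) - 3 = (E**2 - 15*E) - 3 = -3 + E**2 - 15*E)
H = 62 (H = (-3 + (-5)**2 - 15*(-5)) - 35 = (-3 + 25 + 75) - 35 = 97 - 35 = 62)
4*H + 146 = 4*62 + 146 = 248 + 146 = 394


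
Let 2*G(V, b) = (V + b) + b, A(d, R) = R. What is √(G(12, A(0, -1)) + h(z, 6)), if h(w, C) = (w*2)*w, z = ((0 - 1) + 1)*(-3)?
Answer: √5 ≈ 2.2361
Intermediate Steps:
G(V, b) = b + V/2 (G(V, b) = ((V + b) + b)/2 = (V + 2*b)/2 = b + V/2)
z = 0 (z = (-1 + 1)*(-3) = 0*(-3) = 0)
h(w, C) = 2*w² (h(w, C) = (2*w)*w = 2*w²)
√(G(12, A(0, -1)) + h(z, 6)) = √((-1 + (½)*12) + 2*0²) = √((-1 + 6) + 2*0) = √(5 + 0) = √5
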